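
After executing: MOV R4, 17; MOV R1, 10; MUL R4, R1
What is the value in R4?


Register state trace:
  MOV R4, 17  → R4 = 17
  MOV R1, 10  → R1 = 10
  MUL R4, R1  → R4 = 17 * 10 = 170
Final: R4 = 170

170


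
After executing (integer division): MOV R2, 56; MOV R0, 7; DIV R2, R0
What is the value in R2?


Register state trace:
  MOV R2, 56  → R2 = 56
  MOV R0, 7  → R0 = 7
  DIV R2, R0  → R2 = 56 // 7 = 8
Final: R2 = 8

8


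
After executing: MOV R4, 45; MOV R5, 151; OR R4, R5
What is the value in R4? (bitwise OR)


Register state trace:
  MOV R4, 45  → R4 = 45 (0b00101101)
  MOV R5, 151  → R5 = 151 (0b10010111)
  OR R4, R5   → R4 = 45 OR 151 = 191 (0b10111111)
Final: R4 = 191

191


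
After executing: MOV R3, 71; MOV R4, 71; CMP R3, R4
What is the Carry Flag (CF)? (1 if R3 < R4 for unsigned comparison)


Register state trace:
  MOV R3, 71  → R3 = 71
  MOV R4, 71  → R4 = 71
  CMP R3, R4  → unsigned 71 - 71: no borrow
  71 >= 71, so CF = 0
CF = 0

0


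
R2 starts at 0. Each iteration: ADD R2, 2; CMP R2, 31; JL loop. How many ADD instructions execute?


Loop trace (R2 starts at 0, target 31, step 2):
  ADD #1: R2 = 0 + 2 = 2  → 2 < 31, loop
  ADD #2: R2 = 2 + 2 = 4  → 4 < 31, loop
  ADD #3: R2 = 4 + 2 = 6  → 6 < 31, loop
  ADD #4: R2 = 6 + 2 = 8  → 8 < 31, loop
  ADD #5: R2 = 8 + 2 = 10  → 10 < 31, loop
  ADD #6: R2 = 10 + 2 = 12  → 12 < 31, loop
  ADD #7: R2 = 12 + 2 = 14  → 14 < 31, loop
  ADD #8: R2 = 14 + 2 = 16  → 16 < 31, loop
  ADD #9: R2 = 16 + 2 = 18  → 18 < 31, loop
  ADD #10: R2 = 18 + 2 = 20  → 20 < 31, loop
  ADD #11: R2 = 20 + 2 = 22  → 22 < 31, loop
  ADD #12: R2 = 22 + 2 = 24  → 24 < 31, loop
  ADD #13: R2 = 24 + 2 = 26  → 26 < 31, loop
  ADD #14: R2 = 26 + 2 = 28  → 28 < 31, loop
  ADD #15: R2 = 28 + 2 = 30  → 30 < 31, loop
  ADD #16: R2 = 30 + 2 = 32  → 32 >= 31, exit
Total ADD instructions: 16

16


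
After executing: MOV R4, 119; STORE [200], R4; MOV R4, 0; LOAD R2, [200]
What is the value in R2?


Register and memory trace:
  MOV R4, 119  → R4 = 119
  STORE [200], R4  → mem[200] = 119
  MOV R4, 0  → R4 = 0
  LOAD R2, [200]  → R2 = mem[200] = 119
Final: R2 = 119

119


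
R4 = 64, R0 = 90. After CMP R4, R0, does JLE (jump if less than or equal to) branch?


Trace:
  R4 = 64, R0 = 90
  CMP R4, R0  → compares 64 vs 90
  JLE checks: is 64 less than or equal to 90?
  64 < 90, so condition is true
Branch taken: Yes

Yes


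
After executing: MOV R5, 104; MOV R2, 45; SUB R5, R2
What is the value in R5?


Register state trace:
  MOV R5, 104  → R5 = 104
  MOV R2, 45  → R2 = 45
  SUB R5, R2  → R5 = 104 - 45 = 59
Final: R5 = 59

59


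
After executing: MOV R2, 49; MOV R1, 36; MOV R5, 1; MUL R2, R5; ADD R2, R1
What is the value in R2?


Register state trace:
  MOV R2, 49  → R2 = 49
  MOV R1, 36  → R1 = 36
  MOV R5, 1  → R5 = 1
  MUL R2, R5  → R2 = 49 * 1 = 49
  ADD R2, R1  → R2 = 49 + 36 = 85
Final: R2 = 85

85


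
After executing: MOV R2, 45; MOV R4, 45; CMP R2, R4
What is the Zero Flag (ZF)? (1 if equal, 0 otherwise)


Register state trace:
  MOV R2, 45  → R2 = 45
  MOV R4, 45  → R4 = 45
  CMP R2, R4  → computes 45 - 45 = 0
  Result is zero, so values are equal
ZF = 1

1


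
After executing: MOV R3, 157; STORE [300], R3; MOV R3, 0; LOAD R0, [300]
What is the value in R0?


Register and memory trace:
  MOV R3, 157  → R3 = 157
  STORE [300], R3  → mem[300] = 157
  MOV R3, 0  → R3 = 0
  LOAD R0, [300]  → R0 = mem[300] = 157
Final: R0 = 157

157


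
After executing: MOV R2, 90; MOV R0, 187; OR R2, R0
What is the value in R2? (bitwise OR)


Register state trace:
  MOV R2, 90  → R2 = 90 (0b01011010)
  MOV R0, 187  → R0 = 187 (0b10111011)
  OR R2, R0   → R2 = 90 OR 187 = 251 (0b11111011)
Final: R2 = 251

251


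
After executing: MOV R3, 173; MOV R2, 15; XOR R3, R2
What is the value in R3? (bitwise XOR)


Register state trace:
  MOV R3, 173  → R3 = 173 (0b10101101)
  MOV R2, 15  → R2 = 15 (0b00001111)
  XOR R3, R2  → R3 = 173 XOR 15 = 162 (0b10100010)
Final: R3 = 162

162


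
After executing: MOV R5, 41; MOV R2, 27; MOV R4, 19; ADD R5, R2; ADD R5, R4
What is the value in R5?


Register state trace:
  MOV R5, 41  → R5 = 41
  MOV R2, 27  → R2 = 27
  MOV R4, 19  → R4 = 19
  ADD R5, R2  → R5 = 41 + 27 = 68
  ADD R5, R4  → R5 = 68 + 19 = 87
Final: R5 = 87

87


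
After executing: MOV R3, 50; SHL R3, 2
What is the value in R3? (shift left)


Register state trace:
  MOV R3, 50  → R3 = 50
  SHL R3, 2  → R3 = 50 << 2 = 50 * 2^2 = 200
Final: R3 = 200

200


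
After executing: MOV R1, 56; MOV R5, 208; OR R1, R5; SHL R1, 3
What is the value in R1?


Register state trace:
  MOV R1, 56  → R1 = 56 (0b00111000)
  MOV R5, 208  → R5 = 208 (0b11010000)
  OR R1, R5  → R1 = 56 OR 208 = 248 (0b11111000)
  SHL R1, 3  → R1 = 248 << 3 = 1984
Final: R1 = 1984

1984


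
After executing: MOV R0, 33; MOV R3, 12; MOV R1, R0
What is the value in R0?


Register state trace:
  MOV R0, 33  → R0 = 33
  MOV R3, 12  → R3 = 12
  MOV R1, R0  → R1 = 33
Final: R0 = 33

33


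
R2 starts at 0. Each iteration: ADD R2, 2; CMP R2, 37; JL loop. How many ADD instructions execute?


Loop trace (R2 starts at 0, target 37, step 2):
  ADD #1: R2 = 0 + 2 = 2  → 2 < 37, loop
  ADD #2: R2 = 2 + 2 = 4  → 4 < 37, loop
  ADD #3: R2 = 4 + 2 = 6  → 6 < 37, loop
  ADD #4: R2 = 6 + 2 = 8  → 8 < 37, loop
  ADD #5: R2 = 8 + 2 = 10  → 10 < 37, loop
  ADD #6: R2 = 10 + 2 = 12  → 12 < 37, loop
  ADD #7: R2 = 12 + 2 = 14  → 14 < 37, loop
  ADD #8: R2 = 14 + 2 = 16  → 16 < 37, loop
  ADD #9: R2 = 16 + 2 = 18  → 18 < 37, loop
  ADD #10: R2 = 18 + 2 = 20  → 20 < 37, loop
  ADD #11: R2 = 20 + 2 = 22  → 22 < 37, loop
  ADD #12: R2 = 22 + 2 = 24  → 24 < 37, loop
  ADD #13: R2 = 24 + 2 = 26  → 26 < 37, loop
  ADD #14: R2 = 26 + 2 = 28  → 28 < 37, loop
  ADD #15: R2 = 28 + 2 = 30  → 30 < 37, loop
  ADD #16: R2 = 30 + 2 = 32  → 32 < 37, loop
  ADD #17: R2 = 32 + 2 = 34  → 34 < 37, loop
  ADD #18: R2 = 34 + 2 = 36  → 36 < 37, loop
  ADD #19: R2 = 36 + 2 = 38  → 38 >= 37, exit
Total ADD instructions: 19

19


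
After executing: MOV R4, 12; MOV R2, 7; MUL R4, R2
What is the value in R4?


Register state trace:
  MOV R4, 12  → R4 = 12
  MOV R2, 7  → R2 = 7
  MUL R4, R2  → R4 = 12 * 7 = 84
Final: R4 = 84

84


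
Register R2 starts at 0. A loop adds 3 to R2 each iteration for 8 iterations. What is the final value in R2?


Starting value: R2 = 0
  Iter 1: R2 = 0 + 3 = 3
  Iter 2: R2 = 3 + 3 = 6
  Iter 3: R2 = 6 + 3 = 9
  Iter 4: R2 = 9 + 3 = 12
  Iter 5: R2 = 12 + 3 = 15
  Iter 6: R2 = 15 + 3 = 18
  Iter 7: R2 = 18 + 3 = 21
  Iter 8: R2 = 21 + 3 = 24
Final: R2 = 24

24


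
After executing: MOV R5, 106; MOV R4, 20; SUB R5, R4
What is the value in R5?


Register state trace:
  MOV R5, 106  → R5 = 106
  MOV R4, 20  → R4 = 20
  SUB R5, R4  → R5 = 106 - 20 = 86
Final: R5 = 86

86


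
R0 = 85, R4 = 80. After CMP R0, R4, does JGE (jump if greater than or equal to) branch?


Trace:
  R0 = 85, R4 = 80
  CMP R0, R4  → compares 85 vs 80
  JGE checks: is 85 greater than or equal to 80?
  85 > 80, so condition is true
Branch taken: Yes

Yes


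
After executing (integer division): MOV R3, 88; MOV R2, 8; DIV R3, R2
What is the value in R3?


Register state trace:
  MOV R3, 88  → R3 = 88
  MOV R2, 8  → R2 = 8
  DIV R3, R2  → R3 = 88 // 8 = 11
Final: R3 = 11

11


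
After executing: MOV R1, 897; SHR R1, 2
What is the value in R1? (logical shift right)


Register state trace:
  MOV R1, 897  → R1 = 897
  SHR R1, 2  → R1 = 897 >> 2 = 897 // 2^2 = 224
Final: R1 = 224

224


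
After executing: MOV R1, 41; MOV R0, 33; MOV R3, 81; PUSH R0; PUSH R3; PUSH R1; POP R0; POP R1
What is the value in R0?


Stack trace (top is rightmost):
  MOV R1, 41  → R1 = 41
  MOV R0, 33  → R0 = 33
  MOV R3, 81  → R3 = 81
  PUSH R0  → stack: [33]
  PUSH R3  → stack: [33, 81]
  PUSH R1  → stack: [33, 81, 41]
  POP R0  → R0 = 41, stack: [33, 81]
  POP R1  → R1 = 81, stack: [33]
Final: R0 = 41

41


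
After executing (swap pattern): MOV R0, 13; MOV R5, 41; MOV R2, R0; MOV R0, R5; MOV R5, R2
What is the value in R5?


Register state trace (swap pattern):
  MOV R0, 13  → R0 = 13
  MOV R5, 41  → R5 = 41
  MOV R2, R0  → R2 = 13  (save R0)
  MOV R0, R5  → R0 = 41  (R0 gets R5's value)
  MOV R5, R2  → R5 = 13  (R5 gets saved value)
Final: R5 = 13

13


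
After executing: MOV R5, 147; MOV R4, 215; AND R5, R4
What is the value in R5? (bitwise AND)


Register state trace:
  MOV R5, 147  → R5 = 147 (0b10010011)
  MOV R4, 215  → R4 = 215 (0b11010111)
  AND R5, R4  → R5 = 147 AND 215 = 147 (0b10010011)
Final: R5 = 147

147


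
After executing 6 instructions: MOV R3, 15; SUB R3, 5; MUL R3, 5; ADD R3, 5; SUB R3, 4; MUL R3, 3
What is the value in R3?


Register state trace:
  MOV R3, 15  → R3 = 15
  SUB R3, 5  → R3 = 15 - 5 = 10
  MUL R3, 5  → R3 = 10 * 5 = 50
  ADD R3, 5  → R3 = 50 + 5 = 55
  SUB R3, 4  → R3 = 55 - 4 = 51
  MUL R3, 3  → R3 = 51 * 3 = 153
Final: R3 = 153

153


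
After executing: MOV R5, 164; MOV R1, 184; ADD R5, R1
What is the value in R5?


Register state trace:
  MOV R5, 164  → R5 = 164
  MOV R1, 184  → R1 = 184
  ADD R5, R1  → R5 = 164 + 184 = 348
Final: R5 = 348

348


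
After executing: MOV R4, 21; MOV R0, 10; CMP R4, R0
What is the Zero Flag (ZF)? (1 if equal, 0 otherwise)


Register state trace:
  MOV R4, 21  → R4 = 21
  MOV R0, 10  → R0 = 10
  CMP R4, R0  → computes 21 - 10 = 11
  Result is nonzero, so values are not equal
ZF = 0

0


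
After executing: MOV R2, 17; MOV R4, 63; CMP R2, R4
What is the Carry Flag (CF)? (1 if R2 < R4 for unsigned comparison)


Register state trace:
  MOV R2, 17  → R2 = 17
  MOV R4, 63  → R4 = 63
  CMP R2, R4  → unsigned 17 - 63: borrow occurs
  17 < 63, so CF = 1
CF = 1

1


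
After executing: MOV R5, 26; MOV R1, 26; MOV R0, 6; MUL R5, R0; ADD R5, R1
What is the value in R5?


Register state trace:
  MOV R5, 26  → R5 = 26
  MOV R1, 26  → R1 = 26
  MOV R0, 6  → R0 = 6
  MUL R5, R0  → R5 = 26 * 6 = 156
  ADD R5, R1  → R5 = 156 + 26 = 182
Final: R5 = 182

182


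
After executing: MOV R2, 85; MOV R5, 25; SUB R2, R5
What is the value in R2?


Register state trace:
  MOV R2, 85  → R2 = 85
  MOV R5, 25  → R5 = 25
  SUB R2, R5  → R2 = 85 - 25 = 60
Final: R2 = 60

60


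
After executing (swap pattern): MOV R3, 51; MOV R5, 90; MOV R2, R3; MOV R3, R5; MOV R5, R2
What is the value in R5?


Register state trace (swap pattern):
  MOV R3, 51  → R3 = 51
  MOV R5, 90  → R5 = 90
  MOV R2, R3  → R2 = 51  (save R3)
  MOV R3, R5  → R3 = 90  (R3 gets R5's value)
  MOV R5, R2  → R5 = 51  (R5 gets saved value)
Final: R5 = 51

51


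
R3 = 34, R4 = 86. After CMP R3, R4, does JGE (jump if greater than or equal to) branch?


Trace:
  R3 = 34, R4 = 86
  CMP R3, R4  → compares 34 vs 86
  JGE checks: is 34 greater than or equal to 86?
  34 < 86, so condition is false
Branch taken: No

No


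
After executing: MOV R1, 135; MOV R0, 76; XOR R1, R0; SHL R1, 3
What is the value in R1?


Register state trace:
  MOV R1, 135  → R1 = 135 (0b10000111)
  MOV R0, 76  → R0 = 76 (0b01001100)
  XOR R1, R0  → R1 = 135 XOR 76 = 203 (0b11001011)
  SHL R1, 3  → R1 = 203 << 3 = 1624
Final: R1 = 1624

1624


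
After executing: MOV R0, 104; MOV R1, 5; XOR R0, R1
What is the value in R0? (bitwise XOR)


Register state trace:
  MOV R0, 104  → R0 = 104 (0b01101000)
  MOV R1, 5  → R1 = 5 (0b00000101)
  XOR R0, R1  → R0 = 104 XOR 5 = 109 (0b01101101)
Final: R0 = 109

109


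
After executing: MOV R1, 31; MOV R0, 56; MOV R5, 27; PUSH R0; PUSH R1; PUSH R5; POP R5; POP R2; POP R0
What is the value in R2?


Stack trace (top is rightmost):
  MOV R1, 31  → R1 = 31
  MOV R0, 56  → R0 = 56
  MOV R5, 27  → R5 = 27
  PUSH R0  → stack: [56]
  PUSH R1  → stack: [56, 31]
  PUSH R5  → stack: [56, 31, 27]
  POP R5  → R5 = 27, stack: [56, 31]
  POP R2  → R2 = 31, stack: [56]
  POP R0  → R0 = 56, stack: []
Final: R2 = 31

31


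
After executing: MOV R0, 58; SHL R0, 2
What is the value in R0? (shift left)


Register state trace:
  MOV R0, 58  → R0 = 58
  SHL R0, 2  → R0 = 58 << 2 = 58 * 2^2 = 232
Final: R0 = 232

232


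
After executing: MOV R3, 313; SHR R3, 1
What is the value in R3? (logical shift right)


Register state trace:
  MOV R3, 313  → R3 = 313
  SHR R3, 1  → R3 = 313 >> 1 = 313 // 2^1 = 156
Final: R3 = 156

156


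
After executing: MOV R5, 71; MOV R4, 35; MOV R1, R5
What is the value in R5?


Register state trace:
  MOV R5, 71  → R5 = 71
  MOV R4, 35  → R4 = 35
  MOV R1, R5  → R1 = 71
Final: R5 = 71

71


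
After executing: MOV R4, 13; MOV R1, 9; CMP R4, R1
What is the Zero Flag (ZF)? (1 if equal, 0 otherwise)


Register state trace:
  MOV R4, 13  → R4 = 13
  MOV R1, 9  → R1 = 9
  CMP R4, R1  → computes 13 - 9 = 4
  Result is nonzero, so values are not equal
ZF = 0

0


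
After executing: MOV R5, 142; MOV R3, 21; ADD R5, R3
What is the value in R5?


Register state trace:
  MOV R5, 142  → R5 = 142
  MOV R3, 21  → R3 = 21
  ADD R5, R3  → R5 = 142 + 21 = 163
Final: R5 = 163

163


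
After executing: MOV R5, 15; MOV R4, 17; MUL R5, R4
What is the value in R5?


Register state trace:
  MOV R5, 15  → R5 = 15
  MOV R4, 17  → R4 = 17
  MUL R5, R4  → R5 = 15 * 17 = 255
Final: R5 = 255

255


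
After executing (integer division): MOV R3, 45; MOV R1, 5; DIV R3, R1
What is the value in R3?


Register state trace:
  MOV R3, 45  → R3 = 45
  MOV R1, 5  → R1 = 5
  DIV R3, R1  → R3 = 45 // 5 = 9
Final: R3 = 9

9


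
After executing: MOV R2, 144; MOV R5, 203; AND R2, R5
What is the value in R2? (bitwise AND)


Register state trace:
  MOV R2, 144  → R2 = 144 (0b10010000)
  MOV R5, 203  → R5 = 203 (0b11001011)
  AND R2, R5  → R2 = 144 AND 203 = 128 (0b10000000)
Final: R2 = 128

128


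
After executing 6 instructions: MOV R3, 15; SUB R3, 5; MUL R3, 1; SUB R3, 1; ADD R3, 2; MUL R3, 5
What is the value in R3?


Register state trace:
  MOV R3, 15  → R3 = 15
  SUB R3, 5  → R3 = 15 - 5 = 10
  MUL R3, 1  → R3 = 10 * 1 = 10
  SUB R3, 1  → R3 = 10 - 1 = 9
  ADD R3, 2  → R3 = 9 + 2 = 11
  MUL R3, 5  → R3 = 11 * 5 = 55
Final: R3 = 55

55


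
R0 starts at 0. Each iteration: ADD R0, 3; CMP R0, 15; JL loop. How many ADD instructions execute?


Loop trace (R0 starts at 0, target 15, step 3):
  ADD #1: R0 = 0 + 3 = 3  → 3 < 15, loop
  ADD #2: R0 = 3 + 3 = 6  → 6 < 15, loop
  ADD #3: R0 = 6 + 3 = 9  → 9 < 15, loop
  ADD #4: R0 = 9 + 3 = 12  → 12 < 15, loop
  ADD #5: R0 = 12 + 3 = 15  → 15 >= 15, exit
Total ADD instructions: 5

5


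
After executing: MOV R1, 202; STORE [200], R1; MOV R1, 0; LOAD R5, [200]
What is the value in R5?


Register and memory trace:
  MOV R1, 202  → R1 = 202
  STORE [200], R1  → mem[200] = 202
  MOV R1, 0  → R1 = 0
  LOAD R5, [200]  → R5 = mem[200] = 202
Final: R5 = 202

202


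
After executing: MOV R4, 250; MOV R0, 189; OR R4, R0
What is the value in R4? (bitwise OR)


Register state trace:
  MOV R4, 250  → R4 = 250 (0b11111010)
  MOV R0, 189  → R0 = 189 (0b10111101)
  OR R4, R0   → R4 = 250 OR 189 = 255 (0b11111111)
Final: R4 = 255

255


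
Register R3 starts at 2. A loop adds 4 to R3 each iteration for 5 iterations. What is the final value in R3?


Starting value: R3 = 2
  Iter 1: R3 = 2 + 4 = 6
  Iter 2: R3 = 6 + 4 = 10
  Iter 3: R3 = 10 + 4 = 14
  Iter 4: R3 = 14 + 4 = 18
  Iter 5: R3 = 18 + 4 = 22
Final: R3 = 22

22


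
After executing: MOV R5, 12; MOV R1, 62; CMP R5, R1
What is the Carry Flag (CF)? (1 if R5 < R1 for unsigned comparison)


Register state trace:
  MOV R5, 12  → R5 = 12
  MOV R1, 62  → R1 = 62
  CMP R5, R1  → unsigned 12 - 62: borrow occurs
  12 < 62, so CF = 1
CF = 1

1


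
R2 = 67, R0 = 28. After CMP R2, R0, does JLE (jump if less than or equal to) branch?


Trace:
  R2 = 67, R0 = 28
  CMP R2, R0  → compares 67 vs 28
  JLE checks: is 67 less than or equal to 28?
  67 > 28, so condition is false
Branch taken: No

No


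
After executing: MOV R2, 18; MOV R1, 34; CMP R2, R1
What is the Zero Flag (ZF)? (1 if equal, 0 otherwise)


Register state trace:
  MOV R2, 18  → R2 = 18
  MOV R1, 34  → R1 = 34
  CMP R2, R1  → computes 18 - 34 = -16
  Result is nonzero, so values are not equal
ZF = 0

0


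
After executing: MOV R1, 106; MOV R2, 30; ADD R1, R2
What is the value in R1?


Register state trace:
  MOV R1, 106  → R1 = 106
  MOV R2, 30  → R2 = 30
  ADD R1, R2  → R1 = 106 + 30 = 136
Final: R1 = 136

136


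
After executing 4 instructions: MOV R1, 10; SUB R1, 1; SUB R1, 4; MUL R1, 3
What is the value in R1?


Register state trace:
  MOV R1, 10  → R1 = 10
  SUB R1, 1  → R1 = 10 - 1 = 9
  SUB R1, 4  → R1 = 9 - 4 = 5
  MUL R1, 3  → R1 = 5 * 3 = 15
Final: R1 = 15

15


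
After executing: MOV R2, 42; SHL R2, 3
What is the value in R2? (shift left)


Register state trace:
  MOV R2, 42  → R2 = 42
  SHL R2, 3  → R2 = 42 << 3 = 42 * 2^3 = 336
Final: R2 = 336

336


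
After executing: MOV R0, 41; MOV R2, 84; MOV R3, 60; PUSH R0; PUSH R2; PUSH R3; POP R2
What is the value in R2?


Stack trace (top is rightmost):
  MOV R0, 41  → R0 = 41
  MOV R2, 84  → R2 = 84
  MOV R3, 60  → R3 = 60
  PUSH R0  → stack: [41]
  PUSH R2  → stack: [41, 84]
  PUSH R3  → stack: [41, 84, 60]
  POP R2  → R2 = 60, stack: [41, 84]
Final: R2 = 60

60


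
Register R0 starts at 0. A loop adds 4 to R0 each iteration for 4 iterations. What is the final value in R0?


Starting value: R0 = 0
  Iter 1: R0 = 0 + 4 = 4
  Iter 2: R0 = 4 + 4 = 8
  Iter 3: R0 = 8 + 4 = 12
  Iter 4: R0 = 12 + 4 = 16
Final: R0 = 16

16


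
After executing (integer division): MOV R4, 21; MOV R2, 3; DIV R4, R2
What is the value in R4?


Register state trace:
  MOV R4, 21  → R4 = 21
  MOV R2, 3  → R2 = 3
  DIV R4, R2  → R4 = 21 // 3 = 7
Final: R4 = 7

7


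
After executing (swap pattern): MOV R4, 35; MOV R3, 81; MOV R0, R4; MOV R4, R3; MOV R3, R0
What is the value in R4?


Register state trace (swap pattern):
  MOV R4, 35  → R4 = 35
  MOV R3, 81  → R3 = 81
  MOV R0, R4  → R0 = 35  (save R4)
  MOV R4, R3  → R4 = 81  (R4 gets R3's value)
  MOV R3, R0  → R3 = 35  (R3 gets saved value)
Final: R4 = 81

81


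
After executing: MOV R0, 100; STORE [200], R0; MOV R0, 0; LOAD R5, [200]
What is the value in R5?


Register and memory trace:
  MOV R0, 100  → R0 = 100
  STORE [200], R0  → mem[200] = 100
  MOV R0, 0  → R0 = 0
  LOAD R5, [200]  → R5 = mem[200] = 100
Final: R5 = 100

100


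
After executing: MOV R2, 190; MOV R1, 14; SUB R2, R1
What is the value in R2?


Register state trace:
  MOV R2, 190  → R2 = 190
  MOV R1, 14  → R1 = 14
  SUB R2, R1  → R2 = 190 - 14 = 176
Final: R2 = 176

176


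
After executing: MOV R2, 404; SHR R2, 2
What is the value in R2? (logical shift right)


Register state trace:
  MOV R2, 404  → R2 = 404
  SHR R2, 2  → R2 = 404 >> 2 = 404 // 2^2 = 101
Final: R2 = 101

101


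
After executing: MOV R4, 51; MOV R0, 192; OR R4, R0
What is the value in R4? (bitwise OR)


Register state trace:
  MOV R4, 51  → R4 = 51 (0b00110011)
  MOV R0, 192  → R0 = 192 (0b11000000)
  OR R4, R0   → R4 = 51 OR 192 = 243 (0b11110011)
Final: R4 = 243

243


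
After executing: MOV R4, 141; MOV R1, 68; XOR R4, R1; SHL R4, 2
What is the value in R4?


Register state trace:
  MOV R4, 141  → R4 = 141 (0b10001101)
  MOV R1, 68  → R1 = 68 (0b01000100)
  XOR R4, R1  → R4 = 141 XOR 68 = 201 (0b11001001)
  SHL R4, 2  → R4 = 201 << 2 = 804
Final: R4 = 804

804


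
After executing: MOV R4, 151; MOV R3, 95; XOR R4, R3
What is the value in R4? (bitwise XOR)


Register state trace:
  MOV R4, 151  → R4 = 151 (0b10010111)
  MOV R3, 95  → R3 = 95 (0b01011111)
  XOR R4, R3  → R4 = 151 XOR 95 = 200 (0b11001000)
Final: R4 = 200

200


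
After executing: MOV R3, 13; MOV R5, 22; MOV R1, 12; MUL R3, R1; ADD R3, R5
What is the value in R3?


Register state trace:
  MOV R3, 13  → R3 = 13
  MOV R5, 22  → R5 = 22
  MOV R1, 12  → R1 = 12
  MUL R3, R1  → R3 = 13 * 12 = 156
  ADD R3, R5  → R3 = 156 + 22 = 178
Final: R3 = 178

178


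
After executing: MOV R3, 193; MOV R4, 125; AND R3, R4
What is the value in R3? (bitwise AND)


Register state trace:
  MOV R3, 193  → R3 = 193 (0b11000001)
  MOV R4, 125  → R4 = 125 (0b01111101)
  AND R3, R4  → R3 = 193 AND 125 = 65 (0b01000001)
Final: R3 = 65

65


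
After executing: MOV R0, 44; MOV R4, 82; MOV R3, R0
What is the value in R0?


Register state trace:
  MOV R0, 44  → R0 = 44
  MOV R4, 82  → R4 = 82
  MOV R3, R0  → R3 = 44
Final: R0 = 44

44


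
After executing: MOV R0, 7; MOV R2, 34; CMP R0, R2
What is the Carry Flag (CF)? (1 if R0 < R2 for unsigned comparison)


Register state trace:
  MOV R0, 7  → R0 = 7
  MOV R2, 34  → R2 = 34
  CMP R0, R2  → unsigned 7 - 34: borrow occurs
  7 < 34, so CF = 1
CF = 1

1


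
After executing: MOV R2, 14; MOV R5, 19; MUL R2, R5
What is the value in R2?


Register state trace:
  MOV R2, 14  → R2 = 14
  MOV R5, 19  → R5 = 19
  MUL R2, R5  → R2 = 14 * 19 = 266
Final: R2 = 266

266


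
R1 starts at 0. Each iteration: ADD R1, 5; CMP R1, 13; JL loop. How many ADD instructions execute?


Loop trace (R1 starts at 0, target 13, step 5):
  ADD #1: R1 = 0 + 5 = 5  → 5 < 13, loop
  ADD #2: R1 = 5 + 5 = 10  → 10 < 13, loop
  ADD #3: R1 = 10 + 5 = 15  → 15 >= 13, exit
Total ADD instructions: 3

3


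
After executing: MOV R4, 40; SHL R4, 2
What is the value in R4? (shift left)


Register state trace:
  MOV R4, 40  → R4 = 40
  SHL R4, 2  → R4 = 40 << 2 = 40 * 2^2 = 160
Final: R4 = 160

160


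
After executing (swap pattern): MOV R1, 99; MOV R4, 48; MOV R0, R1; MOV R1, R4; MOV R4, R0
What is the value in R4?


Register state trace (swap pattern):
  MOV R1, 99  → R1 = 99
  MOV R4, 48  → R4 = 48
  MOV R0, R1  → R0 = 99  (save R1)
  MOV R1, R4  → R1 = 48  (R1 gets R4's value)
  MOV R4, R0  → R4 = 99  (R4 gets saved value)
Final: R4 = 99

99


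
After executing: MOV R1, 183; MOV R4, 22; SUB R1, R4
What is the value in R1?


Register state trace:
  MOV R1, 183  → R1 = 183
  MOV R4, 22  → R4 = 22
  SUB R1, R4  → R1 = 183 - 22 = 161
Final: R1 = 161

161


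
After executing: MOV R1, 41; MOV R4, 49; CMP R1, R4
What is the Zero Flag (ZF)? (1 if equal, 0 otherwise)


Register state trace:
  MOV R1, 41  → R1 = 41
  MOV R4, 49  → R4 = 49
  CMP R1, R4  → computes 41 - 49 = -8
  Result is nonzero, so values are not equal
ZF = 0

0


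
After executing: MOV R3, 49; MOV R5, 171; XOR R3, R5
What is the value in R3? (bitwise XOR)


Register state trace:
  MOV R3, 49  → R3 = 49 (0b00110001)
  MOV R5, 171  → R5 = 171 (0b10101011)
  XOR R3, R5  → R3 = 49 XOR 171 = 154 (0b10011010)
Final: R3 = 154

154


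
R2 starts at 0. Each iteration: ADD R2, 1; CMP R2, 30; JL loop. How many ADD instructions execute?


Loop trace (R2 starts at 0, target 30, step 1):
  ADD #1: R2 = 0 + 1 = 1  → 1 < 30, loop
  ADD #2: R2 = 1 + 1 = 2  → 2 < 30, loop
  ADD #3: R2 = 2 + 1 = 3  → 3 < 30, loop
  ADD #4: R2 = 3 + 1 = 4  → 4 < 30, loop
  ADD #5: R2 = 4 + 1 = 5  → 5 < 30, loop
  ADD #6: R2 = 5 + 1 = 6  → 6 < 30, loop
  ADD #7: R2 = 6 + 1 = 7  → 7 < 30, loop
  ADD #8: R2 = 7 + 1 = 8  → 8 < 30, loop
  ADD #9: R2 = 8 + 1 = 9  → 9 < 30, loop
  ADD #10: R2 = 9 + 1 = 10  → 10 < 30, loop
  ADD #11: R2 = 10 + 1 = 11  → 11 < 30, loop
  ADD #12: R2 = 11 + 1 = 12  → 12 < 30, loop
  ADD #13: R2 = 12 + 1 = 13  → 13 < 30, loop
  ADD #14: R2 = 13 + 1 = 14  → 14 < 30, loop
  ADD #15: R2 = 14 + 1 = 15  → 15 < 30, loop
  ADD #16: R2 = 15 + 1 = 16  → 16 < 30, loop
  ADD #17: R2 = 16 + 1 = 17  → 17 < 30, loop
  ADD #18: R2 = 17 + 1 = 18  → 18 < 30, loop
  ADD #19: R2 = 18 + 1 = 19  → 19 < 30, loop
  ADD #20: R2 = 19 + 1 = 20  → 20 < 30, loop
  ADD #21: R2 = 20 + 1 = 21  → 21 < 30, loop
  ADD #22: R2 = 21 + 1 = 22  → 22 < 30, loop
  ADD #23: R2 = 22 + 1 = 23  → 23 < 30, loop
  ADD #24: R2 = 23 + 1 = 24  → 24 < 30, loop
  ADD #25: R2 = 24 + 1 = 25  → 25 < 30, loop
  ADD #26: R2 = 25 + 1 = 26  → 26 < 30, loop
  ADD #27: R2 = 26 + 1 = 27  → 27 < 30, loop
  ADD #28: R2 = 27 + 1 = 28  → 28 < 30, loop
  ADD #29: R2 = 28 + 1 = 29  → 29 < 30, loop
  ADD #30: R2 = 29 + 1 = 30  → 30 >= 30, exit
Total ADD instructions: 30

30


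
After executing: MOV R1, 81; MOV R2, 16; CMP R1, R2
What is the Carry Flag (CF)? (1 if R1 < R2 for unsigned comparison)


Register state trace:
  MOV R1, 81  → R1 = 81
  MOV R2, 16  → R2 = 16
  CMP R1, R2  → unsigned 81 - 16: no borrow
  81 >= 16, so CF = 0
CF = 0

0


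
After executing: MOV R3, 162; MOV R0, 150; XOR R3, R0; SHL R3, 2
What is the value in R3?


Register state trace:
  MOV R3, 162  → R3 = 162 (0b10100010)
  MOV R0, 150  → R0 = 150 (0b10010110)
  XOR R3, R0  → R3 = 162 XOR 150 = 52 (0b00110100)
  SHL R3, 2  → R3 = 52 << 2 = 208
Final: R3 = 208

208


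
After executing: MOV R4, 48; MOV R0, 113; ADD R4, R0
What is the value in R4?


Register state trace:
  MOV R4, 48  → R4 = 48
  MOV R0, 113  → R0 = 113
  ADD R4, R0  → R4 = 48 + 113 = 161
Final: R4 = 161

161


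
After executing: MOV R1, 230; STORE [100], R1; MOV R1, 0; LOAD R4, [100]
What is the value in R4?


Register and memory trace:
  MOV R1, 230  → R1 = 230
  STORE [100], R1  → mem[100] = 230
  MOV R1, 0  → R1 = 0
  LOAD R4, [100]  → R4 = mem[100] = 230
Final: R4 = 230

230


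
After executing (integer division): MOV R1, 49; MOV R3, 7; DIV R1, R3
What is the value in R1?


Register state trace:
  MOV R1, 49  → R1 = 49
  MOV R3, 7  → R3 = 7
  DIV R1, R3  → R1 = 49 // 7 = 7
Final: R1 = 7

7


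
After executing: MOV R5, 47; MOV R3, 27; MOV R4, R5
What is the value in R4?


Register state trace:
  MOV R5, 47  → R5 = 47
  MOV R3, 27  → R3 = 27
  MOV R4, R5  → R4 = 47
Final: R4 = 47

47


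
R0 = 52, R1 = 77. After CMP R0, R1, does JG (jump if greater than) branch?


Trace:
  R0 = 52, R1 = 77
  CMP R0, R1  → compares 52 vs 77
  JG checks: is 52 greater than 77?
  52 < 77, so condition is false
Branch taken: No

No


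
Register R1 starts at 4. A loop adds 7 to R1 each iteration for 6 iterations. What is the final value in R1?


Starting value: R1 = 4
  Iter 1: R1 = 4 + 7 = 11
  Iter 2: R1 = 11 + 7 = 18
  Iter 3: R1 = 18 + 7 = 25
  Iter 4: R1 = 25 + 7 = 32
  Iter 5: R1 = 32 + 7 = 39
  Iter 6: R1 = 39 + 7 = 46
Final: R1 = 46

46


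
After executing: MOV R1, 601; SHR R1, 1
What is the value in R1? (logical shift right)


Register state trace:
  MOV R1, 601  → R1 = 601
  SHR R1, 1  → R1 = 601 >> 1 = 601 // 2^1 = 300
Final: R1 = 300

300


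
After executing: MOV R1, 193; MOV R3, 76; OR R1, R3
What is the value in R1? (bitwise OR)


Register state trace:
  MOV R1, 193  → R1 = 193 (0b11000001)
  MOV R3, 76  → R3 = 76 (0b01001100)
  OR R1, R3   → R1 = 193 OR 76 = 205 (0b11001101)
Final: R1 = 205

205


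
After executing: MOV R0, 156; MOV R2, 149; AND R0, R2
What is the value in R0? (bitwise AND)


Register state trace:
  MOV R0, 156  → R0 = 156 (0b10011100)
  MOV R2, 149  → R2 = 149 (0b10010101)
  AND R0, R2  → R0 = 156 AND 149 = 148 (0b10010100)
Final: R0 = 148

148


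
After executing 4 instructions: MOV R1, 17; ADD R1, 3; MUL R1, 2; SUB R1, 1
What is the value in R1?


Register state trace:
  MOV R1, 17  → R1 = 17
  ADD R1, 3  → R1 = 17 + 3 = 20
  MUL R1, 2  → R1 = 20 * 2 = 40
  SUB R1, 1  → R1 = 40 - 1 = 39
Final: R1 = 39

39


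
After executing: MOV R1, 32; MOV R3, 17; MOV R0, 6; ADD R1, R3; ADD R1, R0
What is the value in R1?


Register state trace:
  MOV R1, 32  → R1 = 32
  MOV R3, 17  → R3 = 17
  MOV R0, 6  → R0 = 6
  ADD R1, R3  → R1 = 32 + 17 = 49
  ADD R1, R0  → R1 = 49 + 6 = 55
Final: R1 = 55

55


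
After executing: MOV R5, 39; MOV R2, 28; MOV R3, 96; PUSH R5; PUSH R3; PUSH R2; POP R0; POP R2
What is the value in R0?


Stack trace (top is rightmost):
  MOV R5, 39  → R5 = 39
  MOV R2, 28  → R2 = 28
  MOV R3, 96  → R3 = 96
  PUSH R5  → stack: [39]
  PUSH R3  → stack: [39, 96]
  PUSH R2  → stack: [39, 96, 28]
  POP R0  → R0 = 28, stack: [39, 96]
  POP R2  → R2 = 96, stack: [39]
Final: R0 = 28

28


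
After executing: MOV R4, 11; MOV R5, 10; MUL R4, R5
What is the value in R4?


Register state trace:
  MOV R4, 11  → R4 = 11
  MOV R5, 10  → R5 = 10
  MUL R4, R5  → R4 = 11 * 10 = 110
Final: R4 = 110

110


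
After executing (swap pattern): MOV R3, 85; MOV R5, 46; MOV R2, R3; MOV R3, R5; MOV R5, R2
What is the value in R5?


Register state trace (swap pattern):
  MOV R3, 85  → R3 = 85
  MOV R5, 46  → R5 = 46
  MOV R2, R3  → R2 = 85  (save R3)
  MOV R3, R5  → R3 = 46  (R3 gets R5's value)
  MOV R5, R2  → R5 = 85  (R5 gets saved value)
Final: R5 = 85

85


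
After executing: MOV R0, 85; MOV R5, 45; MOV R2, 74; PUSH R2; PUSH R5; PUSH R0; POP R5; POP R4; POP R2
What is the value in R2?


Stack trace (top is rightmost):
  MOV R0, 85  → R0 = 85
  MOV R5, 45  → R5 = 45
  MOV R2, 74  → R2 = 74
  PUSH R2  → stack: [74]
  PUSH R5  → stack: [74, 45]
  PUSH R0  → stack: [74, 45, 85]
  POP R5  → R5 = 85, stack: [74, 45]
  POP R4  → R4 = 45, stack: [74]
  POP R2  → R2 = 74, stack: []
Final: R2 = 74

74


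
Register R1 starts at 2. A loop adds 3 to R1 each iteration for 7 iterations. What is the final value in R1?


Starting value: R1 = 2
  Iter 1: R1 = 2 + 3 = 5
  Iter 2: R1 = 5 + 3 = 8
  Iter 3: R1 = 8 + 3 = 11
  Iter 4: R1 = 11 + 3 = 14
  Iter 5: R1 = 14 + 3 = 17
  Iter 6: R1 = 17 + 3 = 20
  Iter 7: R1 = 20 + 3 = 23
Final: R1 = 23

23


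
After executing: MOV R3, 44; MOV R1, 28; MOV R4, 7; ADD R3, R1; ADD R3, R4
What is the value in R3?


Register state trace:
  MOV R3, 44  → R3 = 44
  MOV R1, 28  → R1 = 28
  MOV R4, 7  → R4 = 7
  ADD R3, R1  → R3 = 44 + 28 = 72
  ADD R3, R4  → R3 = 72 + 7 = 79
Final: R3 = 79

79


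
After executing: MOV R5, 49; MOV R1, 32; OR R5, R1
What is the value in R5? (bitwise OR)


Register state trace:
  MOV R5, 49  → R5 = 49 (0b00110001)
  MOV R1, 32  → R1 = 32 (0b00100000)
  OR R5, R1   → R5 = 49 OR 32 = 49 (0b00110001)
Final: R5 = 49

49


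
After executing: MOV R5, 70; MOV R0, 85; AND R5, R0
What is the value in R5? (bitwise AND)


Register state trace:
  MOV R5, 70  → R5 = 70 (0b01000110)
  MOV R0, 85  → R0 = 85 (0b01010101)
  AND R5, R0  → R5 = 70 AND 85 = 68 (0b01000100)
Final: R5 = 68

68


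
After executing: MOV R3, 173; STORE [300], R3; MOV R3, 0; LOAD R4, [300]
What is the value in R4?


Register and memory trace:
  MOV R3, 173  → R3 = 173
  STORE [300], R3  → mem[300] = 173
  MOV R3, 0  → R3 = 0
  LOAD R4, [300]  → R4 = mem[300] = 173
Final: R4 = 173

173


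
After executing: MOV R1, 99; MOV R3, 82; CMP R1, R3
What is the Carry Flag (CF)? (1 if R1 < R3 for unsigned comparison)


Register state trace:
  MOV R1, 99  → R1 = 99
  MOV R3, 82  → R3 = 82
  CMP R1, R3  → unsigned 99 - 82: no borrow
  99 >= 82, so CF = 0
CF = 0

0


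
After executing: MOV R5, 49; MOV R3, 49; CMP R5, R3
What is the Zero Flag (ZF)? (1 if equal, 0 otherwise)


Register state trace:
  MOV R5, 49  → R5 = 49
  MOV R3, 49  → R3 = 49
  CMP R5, R3  → computes 49 - 49 = 0
  Result is zero, so values are equal
ZF = 1

1


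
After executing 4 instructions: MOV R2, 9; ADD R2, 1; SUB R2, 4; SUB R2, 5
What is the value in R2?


Register state trace:
  MOV R2, 9  → R2 = 9
  ADD R2, 1  → R2 = 9 + 1 = 10
  SUB R2, 4  → R2 = 10 - 4 = 6
  SUB R2, 5  → R2 = 6 - 5 = 1
Final: R2 = 1

1


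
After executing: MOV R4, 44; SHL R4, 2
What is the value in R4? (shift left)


Register state trace:
  MOV R4, 44  → R4 = 44
  SHL R4, 2  → R4 = 44 << 2 = 44 * 2^2 = 176
Final: R4 = 176

176


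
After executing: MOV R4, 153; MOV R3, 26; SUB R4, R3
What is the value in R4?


Register state trace:
  MOV R4, 153  → R4 = 153
  MOV R3, 26  → R3 = 26
  SUB R4, R3  → R4 = 153 - 26 = 127
Final: R4 = 127

127


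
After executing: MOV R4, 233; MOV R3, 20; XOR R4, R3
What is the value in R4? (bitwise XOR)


Register state trace:
  MOV R4, 233  → R4 = 233 (0b11101001)
  MOV R3, 20  → R3 = 20 (0b00010100)
  XOR R4, R3  → R4 = 233 XOR 20 = 253 (0b11111101)
Final: R4 = 253

253


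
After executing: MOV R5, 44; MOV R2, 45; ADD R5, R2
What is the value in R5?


Register state trace:
  MOV R5, 44  → R5 = 44
  MOV R2, 45  → R2 = 45
  ADD R5, R2  → R5 = 44 + 45 = 89
Final: R5 = 89

89


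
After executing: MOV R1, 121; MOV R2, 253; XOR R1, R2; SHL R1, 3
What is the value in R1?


Register state trace:
  MOV R1, 121  → R1 = 121 (0b01111001)
  MOV R2, 253  → R2 = 253 (0b11111101)
  XOR R1, R2  → R1 = 121 XOR 253 = 132 (0b10000100)
  SHL R1, 3  → R1 = 132 << 3 = 1056
Final: R1 = 1056

1056


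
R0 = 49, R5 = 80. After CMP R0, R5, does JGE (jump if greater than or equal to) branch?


Trace:
  R0 = 49, R5 = 80
  CMP R0, R5  → compares 49 vs 80
  JGE checks: is 49 greater than or equal to 80?
  49 < 80, so condition is false
Branch taken: No

No


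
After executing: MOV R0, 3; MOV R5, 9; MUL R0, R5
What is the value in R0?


Register state trace:
  MOV R0, 3  → R0 = 3
  MOV R5, 9  → R5 = 9
  MUL R0, R5  → R0 = 3 * 9 = 27
Final: R0 = 27

27


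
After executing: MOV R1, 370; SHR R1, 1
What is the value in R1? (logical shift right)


Register state trace:
  MOV R1, 370  → R1 = 370
  SHR R1, 1  → R1 = 370 >> 1 = 370 // 2^1 = 185
Final: R1 = 185

185


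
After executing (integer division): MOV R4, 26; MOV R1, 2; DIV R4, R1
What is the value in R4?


Register state trace:
  MOV R4, 26  → R4 = 26
  MOV R1, 2  → R1 = 2
  DIV R4, R1  → R4 = 26 // 2 = 13
Final: R4 = 13

13


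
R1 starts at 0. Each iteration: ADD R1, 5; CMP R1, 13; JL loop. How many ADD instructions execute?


Loop trace (R1 starts at 0, target 13, step 5):
  ADD #1: R1 = 0 + 5 = 5  → 5 < 13, loop
  ADD #2: R1 = 5 + 5 = 10  → 10 < 13, loop
  ADD #3: R1 = 10 + 5 = 15  → 15 >= 13, exit
Total ADD instructions: 3

3


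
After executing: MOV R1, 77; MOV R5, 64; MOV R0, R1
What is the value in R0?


Register state trace:
  MOV R1, 77  → R1 = 77
  MOV R5, 64  → R5 = 64
  MOV R0, R1  → R0 = 77
Final: R0 = 77

77


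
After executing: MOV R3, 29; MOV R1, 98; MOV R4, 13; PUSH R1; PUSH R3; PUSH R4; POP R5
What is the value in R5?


Stack trace (top is rightmost):
  MOV R3, 29  → R3 = 29
  MOV R1, 98  → R1 = 98
  MOV R4, 13  → R4 = 13
  PUSH R1  → stack: [98]
  PUSH R3  → stack: [98, 29]
  PUSH R4  → stack: [98, 29, 13]
  POP R5  → R5 = 13, stack: [98, 29]
Final: R5 = 13

13


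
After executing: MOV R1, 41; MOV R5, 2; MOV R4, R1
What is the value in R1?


Register state trace:
  MOV R1, 41  → R1 = 41
  MOV R5, 2  → R5 = 2
  MOV R4, R1  → R4 = 41
Final: R1 = 41

41


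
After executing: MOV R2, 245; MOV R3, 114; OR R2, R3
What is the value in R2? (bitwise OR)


Register state trace:
  MOV R2, 245  → R2 = 245 (0b11110101)
  MOV R3, 114  → R3 = 114 (0b01110010)
  OR R2, R3   → R2 = 245 OR 114 = 247 (0b11110111)
Final: R2 = 247

247


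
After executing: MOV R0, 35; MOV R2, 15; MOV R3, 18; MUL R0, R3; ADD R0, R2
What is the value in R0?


Register state trace:
  MOV R0, 35  → R0 = 35
  MOV R2, 15  → R2 = 15
  MOV R3, 18  → R3 = 18
  MUL R0, R3  → R0 = 35 * 18 = 630
  ADD R0, R2  → R0 = 630 + 15 = 645
Final: R0 = 645

645


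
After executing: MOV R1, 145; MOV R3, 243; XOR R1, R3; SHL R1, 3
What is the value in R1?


Register state trace:
  MOV R1, 145  → R1 = 145 (0b10010001)
  MOV R3, 243  → R3 = 243 (0b11110011)
  XOR R1, R3  → R1 = 145 XOR 243 = 98 (0b01100010)
  SHL R1, 3  → R1 = 98 << 3 = 784
Final: R1 = 784

784


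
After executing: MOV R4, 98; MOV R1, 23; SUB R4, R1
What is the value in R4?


Register state trace:
  MOV R4, 98  → R4 = 98
  MOV R1, 23  → R1 = 23
  SUB R4, R1  → R4 = 98 - 23 = 75
Final: R4 = 75

75


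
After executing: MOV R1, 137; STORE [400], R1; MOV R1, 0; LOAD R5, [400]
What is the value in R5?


Register and memory trace:
  MOV R1, 137  → R1 = 137
  STORE [400], R1  → mem[400] = 137
  MOV R1, 0  → R1 = 0
  LOAD R5, [400]  → R5 = mem[400] = 137
Final: R5 = 137

137


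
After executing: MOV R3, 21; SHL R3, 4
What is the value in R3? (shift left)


Register state trace:
  MOV R3, 21  → R3 = 21
  SHL R3, 4  → R3 = 21 << 4 = 21 * 2^4 = 336
Final: R3 = 336

336


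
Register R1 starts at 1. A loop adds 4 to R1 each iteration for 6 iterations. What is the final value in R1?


Starting value: R1 = 1
  Iter 1: R1 = 1 + 4 = 5
  Iter 2: R1 = 5 + 4 = 9
  Iter 3: R1 = 9 + 4 = 13
  Iter 4: R1 = 13 + 4 = 17
  Iter 5: R1 = 17 + 4 = 21
  Iter 6: R1 = 21 + 4 = 25
Final: R1 = 25

25


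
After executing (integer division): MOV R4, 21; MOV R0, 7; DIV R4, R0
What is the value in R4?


Register state trace:
  MOV R4, 21  → R4 = 21
  MOV R0, 7  → R0 = 7
  DIV R4, R0  → R4 = 21 // 7 = 3
Final: R4 = 3

3


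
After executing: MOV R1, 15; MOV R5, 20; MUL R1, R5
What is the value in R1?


Register state trace:
  MOV R1, 15  → R1 = 15
  MOV R5, 20  → R5 = 20
  MUL R1, R5  → R1 = 15 * 20 = 300
Final: R1 = 300

300


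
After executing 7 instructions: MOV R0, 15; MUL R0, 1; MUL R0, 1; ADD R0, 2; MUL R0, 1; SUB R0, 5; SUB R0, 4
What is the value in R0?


Register state trace:
  MOV R0, 15  → R0 = 15
  MUL R0, 1  → R0 = 15 * 1 = 15
  MUL R0, 1  → R0 = 15 * 1 = 15
  ADD R0, 2  → R0 = 15 + 2 = 17
  MUL R0, 1  → R0 = 17 * 1 = 17
  SUB R0, 5  → R0 = 17 - 5 = 12
  SUB R0, 4  → R0 = 12 - 4 = 8
Final: R0 = 8

8


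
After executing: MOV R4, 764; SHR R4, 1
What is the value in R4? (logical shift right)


Register state trace:
  MOV R4, 764  → R4 = 764
  SHR R4, 1  → R4 = 764 >> 1 = 764 // 2^1 = 382
Final: R4 = 382

382


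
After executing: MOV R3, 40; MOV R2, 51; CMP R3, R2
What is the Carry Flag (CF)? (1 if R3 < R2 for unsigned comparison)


Register state trace:
  MOV R3, 40  → R3 = 40
  MOV R2, 51  → R2 = 51
  CMP R3, R2  → unsigned 40 - 51: borrow occurs
  40 < 51, so CF = 1
CF = 1

1


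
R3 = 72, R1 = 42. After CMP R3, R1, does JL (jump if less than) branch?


Trace:
  R3 = 72, R1 = 42
  CMP R3, R1  → compares 72 vs 42
  JL checks: is 72 less than 42?
  72 > 42, so condition is false
Branch taken: No

No


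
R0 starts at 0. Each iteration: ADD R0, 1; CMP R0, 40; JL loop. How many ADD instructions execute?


Loop trace (R0 starts at 0, target 40, step 1):
  ADD #1: R0 = 0 + 1 = 1  → 1 < 40, loop
  ADD #2: R0 = 1 + 1 = 2  → 2 < 40, loop
  ADD #3: R0 = 2 + 1 = 3  → 3 < 40, loop
  ADD #4: R0 = 3 + 1 = 4  → 4 < 40, loop
  ADD #5: R0 = 4 + 1 = 5  → 5 < 40, loop
  ADD #6: R0 = 5 + 1 = 6  → 6 < 40, loop
  ADD #7: R0 = 6 + 1 = 7  → 7 < 40, loop
  ADD #8: R0 = 7 + 1 = 8  → 8 < 40, loop
  ADD #9: R0 = 8 + 1 = 9  → 9 < 40, loop
  ADD #10: R0 = 9 + 1 = 10  → 10 < 40, loop
  ADD #11: R0 = 10 + 1 = 11  → 11 < 40, loop
  ADD #12: R0 = 11 + 1 = 12  → 12 < 40, loop
  ADD #13: R0 = 12 + 1 = 13  → 13 < 40, loop
  ADD #14: R0 = 13 + 1 = 14  → 14 < 40, loop
  ADD #15: R0 = 14 + 1 = 15  → 15 < 40, loop
  ADD #16: R0 = 15 + 1 = 16  → 16 < 40, loop
  ADD #17: R0 = 16 + 1 = 17  → 17 < 40, loop
  ADD #18: R0 = 17 + 1 = 18  → 18 < 40, loop
  ADD #19: R0 = 18 + 1 = 19  → 19 < 40, loop
  ADD #20: R0 = 19 + 1 = 20  → 20 < 40, loop
  ADD #21: R0 = 20 + 1 = 21  → 21 < 40, loop
  ADD #22: R0 = 21 + 1 = 22  → 22 < 40, loop
  ADD #23: R0 = 22 + 1 = 23  → 23 < 40, loop
  ADD #24: R0 = 23 + 1 = 24  → 24 < 40, loop
  ADD #25: R0 = 24 + 1 = 25  → 25 < 40, loop
  ADD #26: R0 = 25 + 1 = 26  → 26 < 40, loop
  ADD #27: R0 = 26 + 1 = 27  → 27 < 40, loop
  ADD #28: R0 = 27 + 1 = 28  → 28 < 40, loop
  ADD #29: R0 = 28 + 1 = 29  → 29 < 40, loop
  ADD #30: R0 = 29 + 1 = 30  → 30 < 40, loop
  ADD #31: R0 = 30 + 1 = 31  → 31 < 40, loop
  ADD #32: R0 = 31 + 1 = 32  → 32 < 40, loop
  ADD #33: R0 = 32 + 1 = 33  → 33 < 40, loop
  ADD #34: R0 = 33 + 1 = 34  → 34 < 40, loop
  ADD #35: R0 = 34 + 1 = 35  → 35 < 40, loop
  ADD #36: R0 = 35 + 1 = 36  → 36 < 40, loop
  ADD #37: R0 = 36 + 1 = 37  → 37 < 40, loop
  ADD #38: R0 = 37 + 1 = 38  → 38 < 40, loop
  ADD #39: R0 = 38 + 1 = 39  → 39 < 40, loop
  ADD #40: R0 = 39 + 1 = 40  → 40 >= 40, exit
Total ADD instructions: 40

40
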